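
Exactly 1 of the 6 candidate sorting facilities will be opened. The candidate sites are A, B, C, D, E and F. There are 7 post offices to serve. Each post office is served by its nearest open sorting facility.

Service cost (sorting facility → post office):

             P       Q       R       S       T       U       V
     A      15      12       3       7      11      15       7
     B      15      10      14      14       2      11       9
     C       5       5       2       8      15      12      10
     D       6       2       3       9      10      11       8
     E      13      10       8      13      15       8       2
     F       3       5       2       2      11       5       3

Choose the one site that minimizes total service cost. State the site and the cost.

With exactly 1 open, each post office uses its cheapest among the chosen.
{F}: P→F 3, Q→F 5, R→F 2, S→F 2, T→F 11, U→F 5, V→F 3. Service cost 31.
{D}: service cost 49
{C}: service cost 57
Among all 6 size-1 choices, {F} is lowest.

Choose F only; total service cost 31.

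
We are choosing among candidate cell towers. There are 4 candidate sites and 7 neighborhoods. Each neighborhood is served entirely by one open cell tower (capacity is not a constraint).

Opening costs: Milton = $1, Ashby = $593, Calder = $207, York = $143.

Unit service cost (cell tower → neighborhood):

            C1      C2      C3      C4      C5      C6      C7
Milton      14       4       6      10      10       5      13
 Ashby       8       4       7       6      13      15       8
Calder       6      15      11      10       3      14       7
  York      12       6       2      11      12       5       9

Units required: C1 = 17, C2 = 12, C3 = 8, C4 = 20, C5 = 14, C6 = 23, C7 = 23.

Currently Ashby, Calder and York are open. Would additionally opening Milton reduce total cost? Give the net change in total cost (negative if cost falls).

No — net change +1 (cost rises by 1).

Current service cost with {Ashby, Calder, York}: 604.
Adding Milton: each neighborhood re-picks its cheapest; new service cost 604, saving 0.
Extra fixed cost: 1. Net change = 1 − 0 = 1.
(Totals: 1547 → 1548.)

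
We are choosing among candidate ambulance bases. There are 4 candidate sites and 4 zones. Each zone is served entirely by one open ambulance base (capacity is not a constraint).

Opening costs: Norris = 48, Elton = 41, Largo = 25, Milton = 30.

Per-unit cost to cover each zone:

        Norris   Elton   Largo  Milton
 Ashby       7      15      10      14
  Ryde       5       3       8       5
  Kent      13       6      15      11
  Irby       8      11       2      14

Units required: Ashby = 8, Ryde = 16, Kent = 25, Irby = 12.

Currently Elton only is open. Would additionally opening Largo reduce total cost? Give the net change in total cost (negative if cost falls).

Yes — net change −123 (cost falls by 123).

Current service cost with {Elton}: 450.
Adding Largo: each zone re-picks its cheapest; new service cost 302, saving 148.
Extra fixed cost: 25. Net change = 25 − 148 = -123.
(Totals: 491 → 368.)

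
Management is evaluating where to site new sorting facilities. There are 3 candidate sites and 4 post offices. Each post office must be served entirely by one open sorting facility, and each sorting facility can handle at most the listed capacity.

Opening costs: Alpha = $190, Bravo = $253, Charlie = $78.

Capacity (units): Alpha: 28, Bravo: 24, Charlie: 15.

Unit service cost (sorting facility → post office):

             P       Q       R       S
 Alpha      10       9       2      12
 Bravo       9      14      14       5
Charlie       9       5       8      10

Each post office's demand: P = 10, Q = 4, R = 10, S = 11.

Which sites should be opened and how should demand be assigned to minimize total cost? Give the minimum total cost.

Minimum total cost: 518

Open {Alpha, Charlie}: P→Alpha 10·10=100, Q→Charlie 5·4=20, R→Alpha 2·10=20, S→Charlie 10·11=110.
Loads: Alpha carries 20/28, Charlie carries 15/15. Service 250; fixed 268; total 518.
Next best feasible plan costs 530.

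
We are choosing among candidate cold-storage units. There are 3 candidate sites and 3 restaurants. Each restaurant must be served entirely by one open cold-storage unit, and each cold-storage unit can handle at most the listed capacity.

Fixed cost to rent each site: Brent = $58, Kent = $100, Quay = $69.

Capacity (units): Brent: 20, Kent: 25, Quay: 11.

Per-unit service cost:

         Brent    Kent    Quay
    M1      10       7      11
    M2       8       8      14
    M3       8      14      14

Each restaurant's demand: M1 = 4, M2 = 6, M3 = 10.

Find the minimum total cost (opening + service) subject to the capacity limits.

Open {Brent}: M1→Brent 10·4=40, M2→Brent 8·6=48, M3→Brent 8·10=80.
Loads: Brent carries 20/20. Service 168; fixed 58; total 226.
Next best feasible plan costs 295.

Minimum total cost: 226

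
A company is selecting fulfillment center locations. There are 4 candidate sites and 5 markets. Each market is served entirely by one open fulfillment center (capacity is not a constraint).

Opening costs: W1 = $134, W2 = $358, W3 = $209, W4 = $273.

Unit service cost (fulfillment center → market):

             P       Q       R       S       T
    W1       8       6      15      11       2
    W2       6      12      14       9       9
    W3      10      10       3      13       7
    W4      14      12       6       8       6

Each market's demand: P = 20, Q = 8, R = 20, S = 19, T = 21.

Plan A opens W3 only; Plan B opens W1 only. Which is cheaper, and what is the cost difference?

Plan A: {W3}: P→W3 10·20=200, Q→W3 10·8=80, R→W3 3·20=60, S→W3 13·19=247, T→W3 7·21=147. Service 734; fixed 209; total 943.
Plan B: {W1}: P→W1 8·20=160, Q→W1 6·8=48, R→W1 15·20=300, S→W1 11·19=209, T→W1 2·21=42. Service 759; fixed 134; total 893.
Difference: |943 − 893| = 50.

Plan B is cheaper by 50.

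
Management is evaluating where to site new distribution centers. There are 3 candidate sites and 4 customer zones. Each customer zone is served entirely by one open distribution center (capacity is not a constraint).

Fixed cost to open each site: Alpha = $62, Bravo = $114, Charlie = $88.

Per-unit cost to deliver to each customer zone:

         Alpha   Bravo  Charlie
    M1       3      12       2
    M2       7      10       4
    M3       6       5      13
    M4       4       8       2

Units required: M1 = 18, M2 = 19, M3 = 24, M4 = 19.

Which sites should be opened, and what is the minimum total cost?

Open Alpha and Charlie; minimum total cost 444.

For any fixed open set, each customer zone goes to its cheapest open site; total = fixed + service.
{Alpha, Charlie}: M1→Charlie 2·18=36, M2→Charlie 4·19=76, M3→Alpha 6·24=144, M4→Charlie 2·19=38. Service 294; fixed 150; total 444.
{Alpha}: service 407 + fixed 62 = 469
{Bravo, Charlie}: service 270 + fixed 202 = 472
{Alpha, Bravo, Charlie}: M1→Charlie 2·18=36, M2→Charlie 4·19=76, M3→Bravo 5·24=120, M4→Charlie 2·19=38. Service 270; fixed 264; total 534.
(All 7 nonempty subsets were checked; Alpha and Charlie is lowest.)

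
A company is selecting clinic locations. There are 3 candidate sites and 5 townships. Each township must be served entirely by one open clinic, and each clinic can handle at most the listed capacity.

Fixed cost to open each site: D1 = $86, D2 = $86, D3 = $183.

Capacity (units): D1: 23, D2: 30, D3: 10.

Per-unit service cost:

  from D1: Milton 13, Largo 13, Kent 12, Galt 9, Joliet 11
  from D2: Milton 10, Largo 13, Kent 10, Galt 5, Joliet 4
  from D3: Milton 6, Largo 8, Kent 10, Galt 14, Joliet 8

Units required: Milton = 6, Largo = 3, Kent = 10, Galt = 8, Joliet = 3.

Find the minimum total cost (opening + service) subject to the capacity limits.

Open {D2}: Milton→D2 10·6=60, Largo→D2 13·3=39, Kent→D2 10·10=100, Galt→D2 5·8=40, Joliet→D2 4·3=12.
Loads: D2 carries 30/30. Service 251; fixed 86; total 337.
Next best feasible plan costs 423.

Minimum total cost: 337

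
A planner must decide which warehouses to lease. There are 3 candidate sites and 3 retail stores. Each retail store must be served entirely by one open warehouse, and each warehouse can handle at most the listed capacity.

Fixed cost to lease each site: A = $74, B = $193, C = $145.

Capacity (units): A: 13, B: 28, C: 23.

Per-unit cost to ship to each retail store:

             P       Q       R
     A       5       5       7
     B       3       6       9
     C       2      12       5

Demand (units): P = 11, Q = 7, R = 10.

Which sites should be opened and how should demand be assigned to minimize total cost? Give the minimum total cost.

Open {A, C}: P→C 2·11=22, Q→A 5·7=35, R→C 5·10=50.
Loads: A carries 7/13, C carries 21/23. Service 107; fixed 219; total 326.
Next best feasible plan costs 358.

Minimum total cost: 326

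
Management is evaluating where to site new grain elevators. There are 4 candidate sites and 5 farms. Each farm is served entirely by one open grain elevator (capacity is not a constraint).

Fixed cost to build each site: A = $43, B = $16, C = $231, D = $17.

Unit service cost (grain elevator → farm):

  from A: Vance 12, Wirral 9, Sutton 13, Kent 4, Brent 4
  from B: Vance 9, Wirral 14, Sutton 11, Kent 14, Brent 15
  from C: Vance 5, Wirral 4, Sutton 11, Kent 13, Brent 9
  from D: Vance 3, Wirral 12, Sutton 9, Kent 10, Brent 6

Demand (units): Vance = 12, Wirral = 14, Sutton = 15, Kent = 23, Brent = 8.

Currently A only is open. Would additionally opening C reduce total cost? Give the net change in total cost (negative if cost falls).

Current service cost with {A}: 589.
Adding C: each farm re-picks its cheapest; new service cost 405, saving 184.
Extra fixed cost: 231. Net change = 231 − 184 = 47.
(Totals: 632 → 679.)

No — net change +47 (cost rises by 47).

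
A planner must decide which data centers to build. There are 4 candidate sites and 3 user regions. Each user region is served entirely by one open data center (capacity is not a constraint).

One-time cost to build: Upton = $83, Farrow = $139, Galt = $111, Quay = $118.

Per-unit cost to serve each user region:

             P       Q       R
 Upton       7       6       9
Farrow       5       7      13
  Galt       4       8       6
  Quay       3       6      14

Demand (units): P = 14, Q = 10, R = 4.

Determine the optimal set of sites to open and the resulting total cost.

For any fixed open set, each user region goes to its cheapest open site; total = fixed + service.
{Galt}: P→Galt 4·14=56, Q→Galt 8·10=80, R→Galt 6·4=24. Service 160; fixed 111; total 271.
{Quay}: P→Quay 3·14=42, Q→Quay 6·10=60, R→Quay 14·4=56. Service 158; fixed 118; total 276.
{Upton}: service 194 + fixed 83 = 277
{Upton, Farrow, Galt, Quay}: service 126 + fixed 451 = 577
No other subset beats 271.

Open Galt only; minimum total cost 271.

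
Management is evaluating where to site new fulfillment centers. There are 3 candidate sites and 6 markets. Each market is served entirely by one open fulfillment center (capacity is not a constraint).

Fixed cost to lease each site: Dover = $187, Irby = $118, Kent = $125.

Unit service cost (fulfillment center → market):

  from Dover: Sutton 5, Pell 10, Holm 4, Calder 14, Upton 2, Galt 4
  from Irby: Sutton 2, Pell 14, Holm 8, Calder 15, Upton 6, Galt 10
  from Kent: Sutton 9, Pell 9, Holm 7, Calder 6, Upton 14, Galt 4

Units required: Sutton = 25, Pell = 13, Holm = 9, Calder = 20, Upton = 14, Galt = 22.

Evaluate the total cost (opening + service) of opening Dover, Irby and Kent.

Total cost: 869

Each market is assigned to its cheapest site among the open ones.
{Dover, Irby, Kent}: Sutton→Irby 2·25=50, Pell→Kent 9·13=117, Holm→Dover 4·9=36, Calder→Kent 6·20=120, Upton→Dover 2·14=28, Galt→Dover 4·22=88. Service 439; fixed 430; total 869.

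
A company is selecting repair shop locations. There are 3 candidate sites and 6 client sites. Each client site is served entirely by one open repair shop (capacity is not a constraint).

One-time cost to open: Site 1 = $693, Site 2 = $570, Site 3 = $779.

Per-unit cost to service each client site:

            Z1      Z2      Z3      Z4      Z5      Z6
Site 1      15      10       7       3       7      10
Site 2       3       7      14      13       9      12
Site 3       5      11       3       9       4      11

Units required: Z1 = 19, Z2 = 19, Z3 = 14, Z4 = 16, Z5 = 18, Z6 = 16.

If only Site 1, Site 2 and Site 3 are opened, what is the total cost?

Total cost: 2554

Each client site is assigned to its cheapest site among the open ones.
{Site 1, Site 2, Site 3}: Z1→Site 2 3·19=57, Z2→Site 2 7·19=133, Z3→Site 3 3·14=42, Z4→Site 1 3·16=48, Z5→Site 3 4·18=72, Z6→Site 1 10·16=160. Service 512; fixed 2042; total 2554.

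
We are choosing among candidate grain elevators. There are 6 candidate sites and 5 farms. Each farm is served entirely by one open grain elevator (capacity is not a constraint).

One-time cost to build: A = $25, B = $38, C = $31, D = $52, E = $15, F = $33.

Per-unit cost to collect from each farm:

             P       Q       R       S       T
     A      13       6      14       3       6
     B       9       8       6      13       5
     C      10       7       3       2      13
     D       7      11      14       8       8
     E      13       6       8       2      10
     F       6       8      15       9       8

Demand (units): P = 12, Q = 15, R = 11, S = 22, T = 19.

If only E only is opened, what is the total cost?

Total cost: 583

Each farm is assigned to its cheapest site among the open ones.
{E}: P→E 13·12=156, Q→E 6·15=90, R→E 8·11=88, S→E 2·22=44, T→E 10·19=190. Service 568; fixed 15; total 583.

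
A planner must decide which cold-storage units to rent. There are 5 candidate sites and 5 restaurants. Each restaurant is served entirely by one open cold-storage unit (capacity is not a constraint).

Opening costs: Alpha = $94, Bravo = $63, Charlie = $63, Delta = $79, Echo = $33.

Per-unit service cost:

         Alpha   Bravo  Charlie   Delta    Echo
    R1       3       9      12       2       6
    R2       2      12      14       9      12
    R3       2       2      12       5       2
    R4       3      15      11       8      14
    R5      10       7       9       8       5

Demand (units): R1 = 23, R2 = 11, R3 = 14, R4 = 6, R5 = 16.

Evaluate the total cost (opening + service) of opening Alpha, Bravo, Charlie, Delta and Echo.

Each restaurant is assigned to its cheapest site among the open ones.
{Alpha, Bravo, Charlie, Delta, Echo}: R1→Delta 2·23=46, R2→Alpha 2·11=22, R3→Alpha 2·14=28, R4→Alpha 3·6=18, R5→Echo 5·16=80. Service 194; fixed 332; total 526.

Total cost: 526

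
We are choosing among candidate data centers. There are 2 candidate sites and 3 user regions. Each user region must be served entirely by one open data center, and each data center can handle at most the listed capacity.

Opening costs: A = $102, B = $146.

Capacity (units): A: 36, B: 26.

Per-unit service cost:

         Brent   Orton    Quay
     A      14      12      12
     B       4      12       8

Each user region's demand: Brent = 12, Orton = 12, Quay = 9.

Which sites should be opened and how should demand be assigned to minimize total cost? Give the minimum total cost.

Minimum total cost: 512

Open {A, B}: Brent→B 4·12=48, Orton→A 12·12=144, Quay→B 8·9=72.
Loads: A carries 12/36, B carries 21/26. Service 264; fixed 248; total 512.
Next best feasible plan costs 522.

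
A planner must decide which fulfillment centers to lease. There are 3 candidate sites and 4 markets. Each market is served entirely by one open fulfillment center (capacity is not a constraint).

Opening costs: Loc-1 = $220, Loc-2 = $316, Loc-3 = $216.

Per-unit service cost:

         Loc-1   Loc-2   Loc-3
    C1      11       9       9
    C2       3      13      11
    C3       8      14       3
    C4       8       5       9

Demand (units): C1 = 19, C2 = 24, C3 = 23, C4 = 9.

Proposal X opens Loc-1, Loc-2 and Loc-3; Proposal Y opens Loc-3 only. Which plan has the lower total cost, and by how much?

Proposal X: {Loc-1, Loc-2, Loc-3}: C1→Loc-2 9·19=171, C2→Loc-1 3·24=72, C3→Loc-3 3·23=69, C4→Loc-2 5·9=45. Service 357; fixed 752; total 1109.
Proposal Y: {Loc-3}: C1→Loc-3 9·19=171, C2→Loc-3 11·24=264, C3→Loc-3 3·23=69, C4→Loc-3 9·9=81. Service 585; fixed 216; total 801.
Difference: |1109 − 801| = 308.

Proposal Y is cheaper by 308.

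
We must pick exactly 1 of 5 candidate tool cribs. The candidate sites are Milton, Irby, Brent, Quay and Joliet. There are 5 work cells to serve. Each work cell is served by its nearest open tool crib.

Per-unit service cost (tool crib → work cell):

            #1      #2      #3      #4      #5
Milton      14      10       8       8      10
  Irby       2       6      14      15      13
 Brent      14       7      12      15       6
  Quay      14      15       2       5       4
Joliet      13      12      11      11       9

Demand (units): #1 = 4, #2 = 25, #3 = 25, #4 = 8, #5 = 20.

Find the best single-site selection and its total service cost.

With exactly 1 open, each work cell uses its cheapest among the chosen.
{Quay}: #1→Quay 14·4=56, #2→Quay 15·25=375, #3→Quay 2·25=50, #4→Quay 5·8=40, #5→Quay 4·20=80. Service cost 601.
{Milton}: service cost 770
{Brent}: service cost 771
Among all 5 size-1 choices, {Quay} is lowest.

Choose Quay only; total service cost 601.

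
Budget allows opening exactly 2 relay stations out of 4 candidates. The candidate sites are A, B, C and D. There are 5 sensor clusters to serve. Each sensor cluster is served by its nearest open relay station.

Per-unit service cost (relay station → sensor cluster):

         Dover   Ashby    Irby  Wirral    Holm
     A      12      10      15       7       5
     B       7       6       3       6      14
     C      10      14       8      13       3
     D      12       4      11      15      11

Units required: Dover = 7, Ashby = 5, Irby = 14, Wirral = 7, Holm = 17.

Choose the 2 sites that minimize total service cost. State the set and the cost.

Choose B and C; total service cost 214.

With exactly 2 open, each sensor cluster uses its cheapest among the chosen.
{B, C}: Dover→B 7·7=49, Ashby→B 6·5=30, Irby→B 3·14=42, Wirral→B 6·7=42, Holm→C 3·17=51. Service cost 214.
{A, B}: service cost 248
{A, C}: service cost 332
Among all 6 size-2 choices, {B, C} is lowest.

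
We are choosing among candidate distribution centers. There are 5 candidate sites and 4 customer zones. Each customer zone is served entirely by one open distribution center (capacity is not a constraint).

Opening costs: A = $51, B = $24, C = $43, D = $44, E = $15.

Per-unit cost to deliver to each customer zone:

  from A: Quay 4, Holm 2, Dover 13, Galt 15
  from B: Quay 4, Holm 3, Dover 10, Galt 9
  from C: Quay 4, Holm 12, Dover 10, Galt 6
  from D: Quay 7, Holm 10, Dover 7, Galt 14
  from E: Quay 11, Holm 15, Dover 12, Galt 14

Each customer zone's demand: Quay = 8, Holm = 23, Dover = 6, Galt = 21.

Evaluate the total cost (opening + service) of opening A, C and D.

Total cost: 384

Each customer zone is assigned to its cheapest site among the open ones.
{A, C, D}: Quay→A 4·8=32, Holm→A 2·23=46, Dover→D 7·6=42, Galt→C 6·21=126. Service 246; fixed 138; total 384.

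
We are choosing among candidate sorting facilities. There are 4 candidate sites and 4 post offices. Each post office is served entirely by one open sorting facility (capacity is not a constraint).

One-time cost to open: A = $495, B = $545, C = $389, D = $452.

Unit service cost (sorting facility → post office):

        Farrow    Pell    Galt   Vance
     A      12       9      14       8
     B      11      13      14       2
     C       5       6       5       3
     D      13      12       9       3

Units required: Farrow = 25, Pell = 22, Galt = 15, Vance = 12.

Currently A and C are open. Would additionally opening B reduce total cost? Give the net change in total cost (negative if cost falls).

Current service cost with {A, C}: 368.
Adding B: each post office re-picks its cheapest; new service cost 356, saving 12.
Extra fixed cost: 545. Net change = 545 − 12 = 533.
(Totals: 1252 → 1785.)

No — net change +533 (cost rises by 533).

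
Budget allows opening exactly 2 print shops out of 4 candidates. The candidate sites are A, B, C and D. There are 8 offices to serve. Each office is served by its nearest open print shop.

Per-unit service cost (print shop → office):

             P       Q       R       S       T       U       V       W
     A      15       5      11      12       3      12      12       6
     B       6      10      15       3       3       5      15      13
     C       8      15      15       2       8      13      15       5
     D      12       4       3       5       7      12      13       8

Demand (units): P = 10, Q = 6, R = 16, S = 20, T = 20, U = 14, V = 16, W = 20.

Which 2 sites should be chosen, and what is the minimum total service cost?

Choose B and D; total service cost 690.

With exactly 2 open, each office uses its cheapest among the chosen.
{B, D}: P→B 6·10=60, Q→D 4·6=24, R→D 3·16=48, S→B 3·20=60, T→B 3·20=60, U→B 5·14=70, V→D 13·16=208, W→D 8·20=160. Service cost 690.
{A, B}: service cost 768
{C, D}: service cost 808
Among all 6 size-2 choices, {B, D} is lowest.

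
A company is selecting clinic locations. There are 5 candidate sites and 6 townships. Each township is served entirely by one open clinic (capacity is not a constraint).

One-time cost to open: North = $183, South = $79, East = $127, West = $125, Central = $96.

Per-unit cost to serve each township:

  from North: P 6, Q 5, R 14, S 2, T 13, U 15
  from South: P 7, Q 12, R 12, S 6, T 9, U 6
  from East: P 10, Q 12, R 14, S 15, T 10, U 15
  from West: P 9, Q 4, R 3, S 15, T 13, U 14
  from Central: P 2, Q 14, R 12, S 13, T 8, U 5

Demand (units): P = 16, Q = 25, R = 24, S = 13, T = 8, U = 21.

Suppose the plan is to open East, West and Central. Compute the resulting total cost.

Each township is assigned to its cheapest site among the open ones.
{East, West, Central}: P→Central 2·16=32, Q→West 4·25=100, R→West 3·24=72, S→Central 13·13=169, T→Central 8·8=64, U→Central 5·21=105. Service 542; fixed 348; total 890.

Total cost: 890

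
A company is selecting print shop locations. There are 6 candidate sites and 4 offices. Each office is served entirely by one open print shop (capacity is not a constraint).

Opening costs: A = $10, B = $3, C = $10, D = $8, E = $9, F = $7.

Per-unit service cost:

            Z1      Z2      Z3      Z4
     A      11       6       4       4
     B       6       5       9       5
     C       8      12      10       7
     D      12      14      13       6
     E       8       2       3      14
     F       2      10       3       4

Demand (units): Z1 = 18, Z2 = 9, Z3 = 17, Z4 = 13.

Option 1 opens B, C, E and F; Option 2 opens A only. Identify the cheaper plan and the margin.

Option 1 is cheaper by 196.

Option 1: {B, C, E, F}: Z1→F 2·18=36, Z2→E 2·9=18, Z3→E 3·17=51, Z4→F 4·13=52. Service 157; fixed 29; total 186.
Option 2: {A}: Z1→A 11·18=198, Z2→A 6·9=54, Z3→A 4·17=68, Z4→A 4·13=52. Service 372; fixed 10; total 382.
Difference: |186 − 382| = 196.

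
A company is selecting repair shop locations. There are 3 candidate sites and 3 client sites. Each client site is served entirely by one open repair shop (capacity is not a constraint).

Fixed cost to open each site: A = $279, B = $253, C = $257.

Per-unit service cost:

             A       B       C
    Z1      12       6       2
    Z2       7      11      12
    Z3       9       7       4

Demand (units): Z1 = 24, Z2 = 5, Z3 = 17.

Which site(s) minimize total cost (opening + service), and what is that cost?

Open C only; minimum total cost 433.

For any fixed open set, each client site goes to its cheapest open site; total = fixed + service.
{C}: Z1→C 2·24=48, Z2→C 12·5=60, Z3→C 4·17=68. Service 176; fixed 257; total 433.
{B}: service 318 + fixed 253 = 571
{B, C}: service 171 + fixed 510 = 681
{A, B, C}: Z1→C 2·24=48, Z2→A 7·5=35, Z3→C 4·17=68. Service 151; fixed 789; total 940.
(All 7 nonempty subsets were checked; C only is lowest.)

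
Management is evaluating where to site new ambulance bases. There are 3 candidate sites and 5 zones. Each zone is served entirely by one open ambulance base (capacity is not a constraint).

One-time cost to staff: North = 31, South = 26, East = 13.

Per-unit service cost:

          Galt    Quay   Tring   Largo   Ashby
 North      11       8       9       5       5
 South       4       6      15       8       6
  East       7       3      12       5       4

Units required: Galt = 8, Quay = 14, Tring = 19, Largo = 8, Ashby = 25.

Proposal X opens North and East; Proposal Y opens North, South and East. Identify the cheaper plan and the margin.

Proposal X is cheaper by 2.

Proposal X: {North, East}: Galt→East 7·8=56, Quay→East 3·14=42, Tring→North 9·19=171, Largo→North 5·8=40, Ashby→East 4·25=100. Service 409; fixed 44; total 453.
Proposal Y: {North, South, East}: Galt→South 4·8=32, Quay→East 3·14=42, Tring→North 9·19=171, Largo→North 5·8=40, Ashby→East 4·25=100. Service 385; fixed 70; total 455.
Difference: |453 − 455| = 2.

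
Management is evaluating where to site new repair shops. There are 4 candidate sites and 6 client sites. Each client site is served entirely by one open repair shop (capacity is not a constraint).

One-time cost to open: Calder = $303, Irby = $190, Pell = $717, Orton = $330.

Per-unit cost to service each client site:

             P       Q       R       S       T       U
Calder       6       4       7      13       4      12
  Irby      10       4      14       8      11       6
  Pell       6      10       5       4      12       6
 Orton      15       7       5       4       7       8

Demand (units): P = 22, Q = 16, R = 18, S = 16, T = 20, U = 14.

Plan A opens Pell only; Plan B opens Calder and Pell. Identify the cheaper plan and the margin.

Plan A: {Pell}: P→Pell 6·22=132, Q→Pell 10·16=160, R→Pell 5·18=90, S→Pell 4·16=64, T→Pell 12·20=240, U→Pell 6·14=84. Service 770; fixed 717; total 1487.
Plan B: {Calder, Pell}: P→Calder 6·22=132, Q→Calder 4·16=64, R→Pell 5·18=90, S→Pell 4·16=64, T→Calder 4·20=80, U→Pell 6·14=84. Service 514; fixed 1020; total 1534.
Difference: |1487 − 1534| = 47.

Plan A is cheaper by 47.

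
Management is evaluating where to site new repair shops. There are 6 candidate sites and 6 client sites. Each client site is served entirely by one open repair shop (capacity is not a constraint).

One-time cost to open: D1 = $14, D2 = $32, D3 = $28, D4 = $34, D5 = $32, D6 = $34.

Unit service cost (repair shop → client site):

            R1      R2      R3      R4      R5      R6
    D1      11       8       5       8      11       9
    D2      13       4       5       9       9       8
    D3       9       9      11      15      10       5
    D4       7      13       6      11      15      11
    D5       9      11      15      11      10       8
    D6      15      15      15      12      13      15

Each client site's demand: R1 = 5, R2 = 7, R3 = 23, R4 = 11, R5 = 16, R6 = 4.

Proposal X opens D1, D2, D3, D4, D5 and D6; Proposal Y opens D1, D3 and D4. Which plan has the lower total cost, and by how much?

Proposal Y is cheaper by 54.

Proposal X: {D1, D2, D3, D4, D5, D6}: R1→D4 7·5=35, R2→D2 4·7=28, R3→D1 5·23=115, R4→D1 8·11=88, R5→D2 9·16=144, R6→D3 5·4=20. Service 430; fixed 174; total 604.
Proposal Y: {D1, D3, D4}: R1→D4 7·5=35, R2→D1 8·7=56, R3→D1 5·23=115, R4→D1 8·11=88, R5→D3 10·16=160, R6→D3 5·4=20. Service 474; fixed 76; total 550.
Difference: |604 − 550| = 54.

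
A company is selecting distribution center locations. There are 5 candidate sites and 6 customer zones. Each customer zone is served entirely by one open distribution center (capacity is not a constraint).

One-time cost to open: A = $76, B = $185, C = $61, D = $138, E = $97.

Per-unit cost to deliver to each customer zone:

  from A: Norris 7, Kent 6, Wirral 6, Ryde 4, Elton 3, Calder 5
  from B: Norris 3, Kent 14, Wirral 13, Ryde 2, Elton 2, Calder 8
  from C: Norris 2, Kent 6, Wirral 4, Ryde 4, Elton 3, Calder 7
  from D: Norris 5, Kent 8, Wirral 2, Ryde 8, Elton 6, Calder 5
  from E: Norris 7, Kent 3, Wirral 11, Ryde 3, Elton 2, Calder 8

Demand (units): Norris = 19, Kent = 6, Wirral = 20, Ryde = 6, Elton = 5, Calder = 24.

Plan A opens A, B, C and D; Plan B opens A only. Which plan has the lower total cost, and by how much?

Plan A: {A, B, C, D}: Norris→C 2·19=38, Kent→A 6·6=36, Wirral→D 2·20=40, Ryde→B 2·6=12, Elton→B 2·5=10, Calder→A 5·24=120. Service 256; fixed 460; total 716.
Plan B: {A}: Norris→A 7·19=133, Kent→A 6·6=36, Wirral→A 6·20=120, Ryde→A 4·6=24, Elton→A 3·5=15, Calder→A 5·24=120. Service 448; fixed 76; total 524.
Difference: |716 − 524| = 192.

Plan B is cheaper by 192.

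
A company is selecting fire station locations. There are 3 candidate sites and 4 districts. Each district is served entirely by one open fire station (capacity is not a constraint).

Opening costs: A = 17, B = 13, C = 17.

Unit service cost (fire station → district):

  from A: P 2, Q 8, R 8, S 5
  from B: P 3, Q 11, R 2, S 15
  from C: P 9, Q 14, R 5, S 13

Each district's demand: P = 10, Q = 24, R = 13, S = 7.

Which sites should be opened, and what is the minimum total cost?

For any fixed open set, each district goes to its cheapest open site; total = fixed + service.
{A, B}: P→A 2·10=20, Q→A 8·24=192, R→B 2·13=26, S→A 5·7=35. Service 273; fixed 30; total 303.
{A, B, C}: P→A 2·10=20, Q→A 8·24=192, R→B 2·13=26, S→A 5·7=35. Service 273; fixed 47; total 320.
{A, C}: service 312 + fixed 34 = 346
{B}: service 425 + fixed 13 = 438
No other subset beats 303.

Open A and B; minimum total cost 303.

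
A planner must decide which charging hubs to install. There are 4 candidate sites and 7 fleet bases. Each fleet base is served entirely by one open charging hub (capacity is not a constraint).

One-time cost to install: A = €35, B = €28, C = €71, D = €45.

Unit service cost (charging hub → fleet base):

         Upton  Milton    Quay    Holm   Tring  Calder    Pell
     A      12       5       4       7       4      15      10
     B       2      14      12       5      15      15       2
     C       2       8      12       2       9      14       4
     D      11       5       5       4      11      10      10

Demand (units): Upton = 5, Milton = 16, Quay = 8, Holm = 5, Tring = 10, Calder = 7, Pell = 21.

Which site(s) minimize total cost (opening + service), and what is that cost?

Open A and B; minimum total cost 397.

For any fixed open set, each fleet base goes to its cheapest open site; total = fixed + service.
{A, B}: Upton→B 2·5=10, Milton→A 5·16=80, Quay→A 4·8=32, Holm→B 5·5=25, Tring→A 4·10=40, Calder→A 15·7=105, Pell→B 2·21=42. Service 334; fixed 63; total 397.
{A, B, D}: Upton→B 2·5=10, Milton→A 5·16=80, Quay→A 4·8=32, Holm→D 4·5=20, Tring→A 4·10=40, Calder→D 10·7=70, Pell→B 2·21=42. Service 294; fixed 108; total 402.
{B, D}: Upton→B 2·5=10, Milton→D 5·16=80, Quay→D 5·8=40, Holm→D 4·5=20, Tring→D 11·10=110, Calder→D 10·7=70, Pell→B 2·21=42. Service 372; fixed 73; total 445.
{A, B, C, D}: service 284 + fixed 179 = 463
(All 15 nonempty subsets were checked; A and B is lowest.)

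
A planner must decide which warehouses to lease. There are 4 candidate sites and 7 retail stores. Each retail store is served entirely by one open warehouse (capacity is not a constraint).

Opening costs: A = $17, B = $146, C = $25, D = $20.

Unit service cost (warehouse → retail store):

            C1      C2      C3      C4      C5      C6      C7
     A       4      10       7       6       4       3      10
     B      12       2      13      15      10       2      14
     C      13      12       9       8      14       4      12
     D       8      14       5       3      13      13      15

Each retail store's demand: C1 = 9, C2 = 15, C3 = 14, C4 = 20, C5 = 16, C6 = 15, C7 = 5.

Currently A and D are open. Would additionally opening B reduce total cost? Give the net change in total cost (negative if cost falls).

Current service cost with {A, D}: 475.
Adding B: each retail store re-picks its cheapest; new service cost 340, saving 135.
Extra fixed cost: 146. Net change = 146 − 135 = 11.
(Totals: 512 → 523.)

No — net change +11 (cost rises by 11).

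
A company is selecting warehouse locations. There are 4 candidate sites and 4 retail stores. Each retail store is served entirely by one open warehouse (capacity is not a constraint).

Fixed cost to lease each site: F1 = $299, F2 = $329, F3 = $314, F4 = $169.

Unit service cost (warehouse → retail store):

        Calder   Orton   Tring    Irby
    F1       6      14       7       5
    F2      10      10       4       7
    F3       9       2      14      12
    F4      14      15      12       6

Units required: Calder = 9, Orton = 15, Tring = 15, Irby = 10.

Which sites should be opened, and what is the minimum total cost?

For any fixed open set, each retail store goes to its cheapest open site; total = fixed + service.
{F2}: Calder→F2 10·9=90, Orton→F2 10·15=150, Tring→F2 4·15=60, Irby→F2 7·10=70. Service 370; fixed 329; total 699.
{F1}: Calder→F1 6·9=54, Orton→F1 14·15=210, Tring→F1 7·15=105, Irby→F1 5·10=50. Service 419; fixed 299; total 718.
{F3}: service 441 + fixed 314 = 755
{F1, F2, F3, F4}: service 194 + fixed 1111 = 1305
(All 15 nonempty subsets were checked; F2 only is lowest.)

Open F2 only; minimum total cost 699.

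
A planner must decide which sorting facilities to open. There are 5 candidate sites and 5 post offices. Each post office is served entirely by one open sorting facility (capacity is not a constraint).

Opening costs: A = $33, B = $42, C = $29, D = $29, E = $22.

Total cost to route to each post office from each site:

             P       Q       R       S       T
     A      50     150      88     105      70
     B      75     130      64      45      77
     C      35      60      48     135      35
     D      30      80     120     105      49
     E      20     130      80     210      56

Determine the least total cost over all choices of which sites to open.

For any fixed open set, each post office goes to its cheapest open site; total = fixed + service.
{B, C}: P→C 35, Q→C 60, R→C 48, S→B 45, T→C 35. Service 223; fixed 71; total 294.
{B, C, E}: service 208 + fixed 93 = 301
{B, C, D}: P→D 30, Q→C 60, R→C 48, S→B 45, T→C 35. Service 218; fixed 100; total 318.
{A, B, C, D, E}: service 208 + fixed 155 = 363
No other subset beats 294.

Minimum total cost: 294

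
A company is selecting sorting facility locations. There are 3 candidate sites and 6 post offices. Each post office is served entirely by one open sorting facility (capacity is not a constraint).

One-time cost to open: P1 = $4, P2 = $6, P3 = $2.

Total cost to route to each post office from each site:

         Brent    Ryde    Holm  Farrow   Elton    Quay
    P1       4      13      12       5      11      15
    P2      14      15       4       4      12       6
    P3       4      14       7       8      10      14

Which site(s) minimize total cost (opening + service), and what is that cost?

Open P2 and P3; minimum total cost 50.

For any fixed open set, each post office goes to its cheapest open site; total = fixed + service.
{P2, P3}: Brent→P3 4, Ryde→P3 14, Holm→P2 4, Farrow→P2 4, Elton→P3 10, Quay→P2 6. Service 42; fixed 8; total 50.
{P1, P2}: Brent→P1 4, Ryde→P1 13, Holm→P2 4, Farrow→P2 4, Elton→P1 11, Quay→P2 6. Service 42; fixed 10; total 52.
{P1, P2, P3}: service 41 + fixed 12 = 53
{P3}: Brent→P3 4, Ryde→P3 14, Holm→P3 7, Farrow→P3 8, Elton→P3 10, Quay→P3 14. Service 57; fixed 2; total 59.
(All 7 nonempty subsets were checked; P2 and P3 is lowest.)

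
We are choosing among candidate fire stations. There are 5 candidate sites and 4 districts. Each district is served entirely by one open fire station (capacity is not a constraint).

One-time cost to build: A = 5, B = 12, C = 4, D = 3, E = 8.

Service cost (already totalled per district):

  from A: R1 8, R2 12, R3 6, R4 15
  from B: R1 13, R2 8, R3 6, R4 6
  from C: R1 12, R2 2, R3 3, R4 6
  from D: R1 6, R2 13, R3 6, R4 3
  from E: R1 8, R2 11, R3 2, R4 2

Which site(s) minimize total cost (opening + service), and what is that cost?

For any fixed open set, each district goes to its cheapest open site; total = fixed + service.
{C, D}: R1→D 6, R2→C 2, R3→C 3, R4→D 3. Service 14; fixed 7; total 21.
{A, C, D}: service 14 + fixed 12 = 26
{C, E}: R1→E 8, R2→C 2, R3→E 2, R4→E 2. Service 14; fixed 12; total 26.
{A, B, C, D, E}: R1→D 6, R2→C 2, R3→E 2, R4→E 2. Service 12; fixed 32; total 44.
No other subset beats 21.

Open C and D; minimum total cost 21.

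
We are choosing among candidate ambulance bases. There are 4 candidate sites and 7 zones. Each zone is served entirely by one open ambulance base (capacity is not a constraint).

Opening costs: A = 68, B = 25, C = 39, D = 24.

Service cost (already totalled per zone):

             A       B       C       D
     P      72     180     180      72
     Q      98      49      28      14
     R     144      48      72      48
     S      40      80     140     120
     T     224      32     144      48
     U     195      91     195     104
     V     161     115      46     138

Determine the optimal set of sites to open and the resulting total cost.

For any fixed open set, each zone goes to its cheapest open site; total = fixed + service.
{B, C, D}: P→D 72, Q→D 14, R→B 48, S→B 80, T→B 32, U→B 91, V→C 46. Service 383; fixed 88; total 471.
{A, B, C}: service 357 + fixed 132 = 489
{A, B, C, D}: service 343 + fixed 156 = 499
{D}: P→D 72, Q→D 14, R→D 48, S→D 120, T→D 48, U→D 104, V→D 138. Service 544; fixed 24; total 568.
(All 15 nonempty subsets were checked; B, C and D is lowest.)

Open B, C and D; minimum total cost 471.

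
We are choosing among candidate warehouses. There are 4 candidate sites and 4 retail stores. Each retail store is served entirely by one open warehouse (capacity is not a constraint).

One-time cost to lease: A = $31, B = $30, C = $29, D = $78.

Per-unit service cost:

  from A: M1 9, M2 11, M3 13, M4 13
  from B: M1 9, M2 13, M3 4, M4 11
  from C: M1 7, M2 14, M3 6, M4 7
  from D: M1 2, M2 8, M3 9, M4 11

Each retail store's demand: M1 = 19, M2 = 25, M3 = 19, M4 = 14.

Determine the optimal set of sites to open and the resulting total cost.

Open B, C and D; minimum total cost 549.

For any fixed open set, each retail store goes to its cheapest open site; total = fixed + service.
{B, C, D}: M1→D 2·19=38, M2→D 8·25=200, M3→B 4·19=76, M4→C 7·14=98. Service 412; fixed 137; total 549.
{C, D}: service 450 + fixed 107 = 557
{B, D}: service 468 + fixed 108 = 576
{A, B, C, D}: service 412 + fixed 168 = 580
No other subset beats 549.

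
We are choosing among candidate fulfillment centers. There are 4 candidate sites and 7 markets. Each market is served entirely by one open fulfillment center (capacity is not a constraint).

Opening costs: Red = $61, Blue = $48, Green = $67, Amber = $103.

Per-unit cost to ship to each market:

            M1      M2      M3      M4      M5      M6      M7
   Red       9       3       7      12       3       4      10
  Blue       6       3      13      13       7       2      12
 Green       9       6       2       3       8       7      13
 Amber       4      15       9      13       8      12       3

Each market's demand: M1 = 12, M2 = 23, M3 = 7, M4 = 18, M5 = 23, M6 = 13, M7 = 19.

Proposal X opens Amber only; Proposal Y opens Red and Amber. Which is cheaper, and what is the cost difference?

Proposal Y is cheaper by 466.

Proposal X: {Amber}: M1→Amber 4·12=48, M2→Amber 15·23=345, M3→Amber 9·7=63, M4→Amber 13·18=234, M5→Amber 8·23=184, M6→Amber 12·13=156, M7→Amber 3·19=57. Service 1087; fixed 103; total 1190.
Proposal Y: {Red, Amber}: M1→Amber 4·12=48, M2→Red 3·23=69, M3→Red 7·7=49, M4→Red 12·18=216, M5→Red 3·23=69, M6→Red 4·13=52, M7→Amber 3·19=57. Service 560; fixed 164; total 724.
Difference: |1190 − 724| = 466.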